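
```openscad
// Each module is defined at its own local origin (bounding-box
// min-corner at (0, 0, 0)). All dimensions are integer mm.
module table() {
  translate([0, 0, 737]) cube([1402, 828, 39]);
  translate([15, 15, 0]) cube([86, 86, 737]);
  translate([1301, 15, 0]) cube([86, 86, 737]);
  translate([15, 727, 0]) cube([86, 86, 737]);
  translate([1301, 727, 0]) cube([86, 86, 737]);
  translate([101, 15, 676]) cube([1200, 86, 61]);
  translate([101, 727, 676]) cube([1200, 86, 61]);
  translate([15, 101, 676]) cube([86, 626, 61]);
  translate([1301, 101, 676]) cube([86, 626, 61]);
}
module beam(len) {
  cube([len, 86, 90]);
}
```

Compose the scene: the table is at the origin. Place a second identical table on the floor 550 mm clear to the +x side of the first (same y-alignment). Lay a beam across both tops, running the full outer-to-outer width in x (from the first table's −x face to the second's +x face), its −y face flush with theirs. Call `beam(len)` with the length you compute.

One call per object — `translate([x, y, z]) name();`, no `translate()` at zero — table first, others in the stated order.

table();
translate([1952, 0, 0]) table();
translate([0, 0, 776]) beam(3354);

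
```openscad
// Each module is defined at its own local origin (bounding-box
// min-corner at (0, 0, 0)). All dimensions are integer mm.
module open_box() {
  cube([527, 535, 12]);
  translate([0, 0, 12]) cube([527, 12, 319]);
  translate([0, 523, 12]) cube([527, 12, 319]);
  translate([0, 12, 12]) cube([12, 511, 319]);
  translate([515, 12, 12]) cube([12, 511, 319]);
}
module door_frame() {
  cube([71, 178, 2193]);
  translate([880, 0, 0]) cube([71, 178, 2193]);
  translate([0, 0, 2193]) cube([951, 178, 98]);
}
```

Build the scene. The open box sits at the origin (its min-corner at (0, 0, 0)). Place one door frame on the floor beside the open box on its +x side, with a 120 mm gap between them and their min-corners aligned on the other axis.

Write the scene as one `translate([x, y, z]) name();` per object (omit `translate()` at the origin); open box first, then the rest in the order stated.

open_box();
translate([647, 0, 0]) door_frame();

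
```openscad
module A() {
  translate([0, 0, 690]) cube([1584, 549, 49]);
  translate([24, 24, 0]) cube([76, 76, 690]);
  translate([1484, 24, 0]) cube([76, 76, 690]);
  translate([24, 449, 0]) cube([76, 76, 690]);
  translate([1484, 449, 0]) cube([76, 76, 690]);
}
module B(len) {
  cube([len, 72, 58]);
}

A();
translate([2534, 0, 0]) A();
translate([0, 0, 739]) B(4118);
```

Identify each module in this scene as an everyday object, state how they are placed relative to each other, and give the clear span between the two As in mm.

Second table starts at x = 2534; first ends at x = 1584; clear span = 2534 − 1584 = 950 mm.

A is a table. B is a beam. A beam spans the tops of two tables. The clear span between the two tables is 950 mm.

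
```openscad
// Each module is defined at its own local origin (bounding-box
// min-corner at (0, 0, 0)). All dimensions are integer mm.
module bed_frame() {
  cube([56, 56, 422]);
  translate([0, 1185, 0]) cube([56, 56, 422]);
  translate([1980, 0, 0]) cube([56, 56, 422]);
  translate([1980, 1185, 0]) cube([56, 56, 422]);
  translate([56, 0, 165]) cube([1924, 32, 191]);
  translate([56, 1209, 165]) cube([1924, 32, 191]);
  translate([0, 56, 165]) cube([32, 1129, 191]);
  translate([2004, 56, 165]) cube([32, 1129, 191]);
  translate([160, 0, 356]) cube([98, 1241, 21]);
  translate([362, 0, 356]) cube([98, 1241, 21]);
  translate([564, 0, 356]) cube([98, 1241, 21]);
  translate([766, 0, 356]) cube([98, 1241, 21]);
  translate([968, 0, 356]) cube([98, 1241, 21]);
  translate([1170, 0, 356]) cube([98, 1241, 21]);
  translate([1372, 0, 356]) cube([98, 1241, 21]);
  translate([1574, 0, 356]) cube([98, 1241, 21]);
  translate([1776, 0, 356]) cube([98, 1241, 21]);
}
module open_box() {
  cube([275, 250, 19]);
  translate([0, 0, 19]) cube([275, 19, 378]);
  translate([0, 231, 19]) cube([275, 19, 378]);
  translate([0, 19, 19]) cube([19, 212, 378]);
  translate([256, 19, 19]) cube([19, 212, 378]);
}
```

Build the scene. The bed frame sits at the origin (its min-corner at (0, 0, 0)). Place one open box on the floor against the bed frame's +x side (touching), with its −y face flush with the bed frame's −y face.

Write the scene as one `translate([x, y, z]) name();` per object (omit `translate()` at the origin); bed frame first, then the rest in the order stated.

bed_frame();
translate([2036, 0, 0]) open_box();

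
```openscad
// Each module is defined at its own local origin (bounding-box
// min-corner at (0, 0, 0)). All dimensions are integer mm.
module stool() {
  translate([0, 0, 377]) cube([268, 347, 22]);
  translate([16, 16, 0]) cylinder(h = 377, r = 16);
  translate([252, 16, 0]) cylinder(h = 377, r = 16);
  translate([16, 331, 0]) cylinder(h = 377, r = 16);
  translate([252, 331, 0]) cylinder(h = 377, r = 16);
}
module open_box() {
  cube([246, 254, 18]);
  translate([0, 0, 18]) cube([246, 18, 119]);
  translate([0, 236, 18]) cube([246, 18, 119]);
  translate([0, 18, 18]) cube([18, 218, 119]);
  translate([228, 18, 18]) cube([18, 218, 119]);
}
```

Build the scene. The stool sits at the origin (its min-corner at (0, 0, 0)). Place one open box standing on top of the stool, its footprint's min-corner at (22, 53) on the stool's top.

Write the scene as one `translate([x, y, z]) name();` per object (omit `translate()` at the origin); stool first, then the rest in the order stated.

stool();
translate([22, 53, 399]) open_box();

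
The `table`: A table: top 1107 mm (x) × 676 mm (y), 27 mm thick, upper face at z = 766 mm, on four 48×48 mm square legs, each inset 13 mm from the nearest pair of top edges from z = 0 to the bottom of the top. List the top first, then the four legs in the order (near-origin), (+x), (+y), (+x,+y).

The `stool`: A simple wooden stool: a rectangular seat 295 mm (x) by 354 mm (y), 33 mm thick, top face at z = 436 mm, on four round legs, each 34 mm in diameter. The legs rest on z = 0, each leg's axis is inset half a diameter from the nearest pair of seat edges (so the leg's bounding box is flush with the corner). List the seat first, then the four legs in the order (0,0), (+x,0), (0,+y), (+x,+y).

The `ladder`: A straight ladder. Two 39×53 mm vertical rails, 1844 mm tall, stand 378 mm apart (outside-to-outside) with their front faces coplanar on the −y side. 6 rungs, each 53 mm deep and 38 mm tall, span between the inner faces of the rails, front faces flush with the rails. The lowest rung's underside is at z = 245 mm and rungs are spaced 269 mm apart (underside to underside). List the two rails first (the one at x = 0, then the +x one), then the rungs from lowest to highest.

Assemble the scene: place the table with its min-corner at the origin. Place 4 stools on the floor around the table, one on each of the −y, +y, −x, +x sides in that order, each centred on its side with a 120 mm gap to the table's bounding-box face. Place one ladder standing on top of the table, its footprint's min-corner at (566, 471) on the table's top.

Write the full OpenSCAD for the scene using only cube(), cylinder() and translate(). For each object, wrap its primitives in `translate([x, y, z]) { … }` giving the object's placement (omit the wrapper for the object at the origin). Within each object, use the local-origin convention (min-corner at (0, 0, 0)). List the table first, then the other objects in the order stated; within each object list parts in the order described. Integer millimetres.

translate([0, 0, 739]) cube([1107, 676, 27]);
translate([13, 13, 0]) cube([48, 48, 739]);
translate([1046, 13, 0]) cube([48, 48, 739]);
translate([13, 615, 0]) cube([48, 48, 739]);
translate([1046, 615, 0]) cube([48, 48, 739]);
translate([406, -474, 0]) {
  translate([0, 0, 403]) cube([295, 354, 33]);
  translate([17, 17, 0]) cylinder(h = 403, r = 17);
  translate([278, 17, 0]) cylinder(h = 403, r = 17);
  translate([17, 337, 0]) cylinder(h = 403, r = 17);
  translate([278, 337, 0]) cylinder(h = 403, r = 17);
}
translate([406, 796, 0]) {
  translate([0, 0, 403]) cube([295, 354, 33]);
  translate([17, 17, 0]) cylinder(h = 403, r = 17);
  translate([278, 17, 0]) cylinder(h = 403, r = 17);
  translate([17, 337, 0]) cylinder(h = 403, r = 17);
  translate([278, 337, 0]) cylinder(h = 403, r = 17);
}
translate([-415, 161, 0]) {
  translate([0, 0, 403]) cube([295, 354, 33]);
  translate([17, 17, 0]) cylinder(h = 403, r = 17);
  translate([278, 17, 0]) cylinder(h = 403, r = 17);
  translate([17, 337, 0]) cylinder(h = 403, r = 17);
  translate([278, 337, 0]) cylinder(h = 403, r = 17);
}
translate([1227, 161, 0]) {
  translate([0, 0, 403]) cube([295, 354, 33]);
  translate([17, 17, 0]) cylinder(h = 403, r = 17);
  translate([278, 17, 0]) cylinder(h = 403, r = 17);
  translate([17, 337, 0]) cylinder(h = 403, r = 17);
  translate([278, 337, 0]) cylinder(h = 403, r = 17);
}
translate([566, 471, 766]) {
  cube([39, 53, 1844]);
  translate([339, 0, 0]) cube([39, 53, 1844]);
  translate([39, 0, 245]) cube([300, 53, 38]);
  translate([39, 0, 514]) cube([300, 53, 38]);
  translate([39, 0, 783]) cube([300, 53, 38]);
  translate([39, 0, 1052]) cube([300, 53, 38]);
  translate([39, 0, 1321]) cube([300, 53, 38]);
  translate([39, 0, 1590]) cube([300, 53, 38]);
}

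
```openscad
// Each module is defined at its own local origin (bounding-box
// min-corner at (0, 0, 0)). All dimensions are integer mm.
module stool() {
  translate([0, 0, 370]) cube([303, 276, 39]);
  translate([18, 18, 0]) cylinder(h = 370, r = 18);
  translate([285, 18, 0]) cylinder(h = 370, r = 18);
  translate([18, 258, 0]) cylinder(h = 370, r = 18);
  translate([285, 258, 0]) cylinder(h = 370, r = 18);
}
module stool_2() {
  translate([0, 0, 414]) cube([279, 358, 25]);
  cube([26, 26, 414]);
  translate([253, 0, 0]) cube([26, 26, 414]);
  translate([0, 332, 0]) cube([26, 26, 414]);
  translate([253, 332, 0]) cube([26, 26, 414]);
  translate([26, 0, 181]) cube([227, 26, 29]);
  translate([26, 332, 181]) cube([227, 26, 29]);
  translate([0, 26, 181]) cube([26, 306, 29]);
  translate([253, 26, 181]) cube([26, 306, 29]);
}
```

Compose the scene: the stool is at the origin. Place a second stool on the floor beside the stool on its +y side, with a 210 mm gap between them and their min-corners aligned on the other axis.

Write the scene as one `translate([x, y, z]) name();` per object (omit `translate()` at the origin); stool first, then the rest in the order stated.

stool();
translate([0, 486, 0]) stool_2();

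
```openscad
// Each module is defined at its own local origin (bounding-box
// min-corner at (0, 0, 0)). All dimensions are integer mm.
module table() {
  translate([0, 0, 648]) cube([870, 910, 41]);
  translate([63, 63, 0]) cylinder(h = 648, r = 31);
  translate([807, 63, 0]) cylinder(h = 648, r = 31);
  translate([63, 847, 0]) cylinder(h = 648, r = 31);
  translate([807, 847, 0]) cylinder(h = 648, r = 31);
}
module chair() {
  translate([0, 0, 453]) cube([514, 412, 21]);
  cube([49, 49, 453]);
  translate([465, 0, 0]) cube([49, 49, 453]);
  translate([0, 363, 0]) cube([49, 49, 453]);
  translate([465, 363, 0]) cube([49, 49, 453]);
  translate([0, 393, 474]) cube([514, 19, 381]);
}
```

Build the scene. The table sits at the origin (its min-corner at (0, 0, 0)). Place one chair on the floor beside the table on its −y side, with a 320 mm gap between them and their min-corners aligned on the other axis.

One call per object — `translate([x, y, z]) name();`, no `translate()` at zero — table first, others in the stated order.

table();
translate([0, -732, 0]) chair();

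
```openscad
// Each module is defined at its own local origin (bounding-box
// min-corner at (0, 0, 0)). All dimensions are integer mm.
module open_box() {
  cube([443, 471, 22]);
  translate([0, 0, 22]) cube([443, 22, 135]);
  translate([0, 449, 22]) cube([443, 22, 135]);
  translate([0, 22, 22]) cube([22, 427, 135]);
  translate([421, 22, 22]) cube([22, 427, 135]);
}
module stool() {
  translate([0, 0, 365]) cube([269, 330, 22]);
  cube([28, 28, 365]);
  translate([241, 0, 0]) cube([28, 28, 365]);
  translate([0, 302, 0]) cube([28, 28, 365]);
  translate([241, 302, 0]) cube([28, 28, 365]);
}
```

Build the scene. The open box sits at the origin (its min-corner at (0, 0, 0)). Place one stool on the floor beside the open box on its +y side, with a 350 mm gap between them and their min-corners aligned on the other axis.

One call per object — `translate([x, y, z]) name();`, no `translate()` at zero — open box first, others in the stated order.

open_box();
translate([0, 821, 0]) stool();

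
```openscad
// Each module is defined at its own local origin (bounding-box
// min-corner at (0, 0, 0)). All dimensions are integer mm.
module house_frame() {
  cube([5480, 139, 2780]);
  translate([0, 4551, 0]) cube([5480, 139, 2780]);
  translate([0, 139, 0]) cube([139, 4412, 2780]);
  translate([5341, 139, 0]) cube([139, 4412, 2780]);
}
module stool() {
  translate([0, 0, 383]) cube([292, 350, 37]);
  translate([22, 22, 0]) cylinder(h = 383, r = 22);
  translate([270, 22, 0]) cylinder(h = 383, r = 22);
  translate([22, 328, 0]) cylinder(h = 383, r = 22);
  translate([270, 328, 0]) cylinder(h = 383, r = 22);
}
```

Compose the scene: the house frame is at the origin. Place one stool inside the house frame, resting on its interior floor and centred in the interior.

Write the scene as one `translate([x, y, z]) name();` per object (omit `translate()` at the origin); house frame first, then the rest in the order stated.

house_frame();
translate([2594, 2170, 0]) stool();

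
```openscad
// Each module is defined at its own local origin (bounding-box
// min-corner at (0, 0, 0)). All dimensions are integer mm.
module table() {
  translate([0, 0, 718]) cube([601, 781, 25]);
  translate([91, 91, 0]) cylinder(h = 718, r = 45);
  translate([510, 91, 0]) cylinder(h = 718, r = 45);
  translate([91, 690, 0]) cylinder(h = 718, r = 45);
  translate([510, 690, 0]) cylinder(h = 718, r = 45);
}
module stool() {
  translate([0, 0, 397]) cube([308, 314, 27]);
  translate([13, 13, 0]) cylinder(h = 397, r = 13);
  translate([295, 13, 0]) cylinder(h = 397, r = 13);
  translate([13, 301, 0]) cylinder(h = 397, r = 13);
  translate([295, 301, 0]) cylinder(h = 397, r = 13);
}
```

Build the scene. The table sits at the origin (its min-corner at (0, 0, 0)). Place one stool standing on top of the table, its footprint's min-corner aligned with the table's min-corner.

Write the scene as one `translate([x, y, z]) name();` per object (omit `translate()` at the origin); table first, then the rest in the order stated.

table();
translate([0, 0, 743]) stool();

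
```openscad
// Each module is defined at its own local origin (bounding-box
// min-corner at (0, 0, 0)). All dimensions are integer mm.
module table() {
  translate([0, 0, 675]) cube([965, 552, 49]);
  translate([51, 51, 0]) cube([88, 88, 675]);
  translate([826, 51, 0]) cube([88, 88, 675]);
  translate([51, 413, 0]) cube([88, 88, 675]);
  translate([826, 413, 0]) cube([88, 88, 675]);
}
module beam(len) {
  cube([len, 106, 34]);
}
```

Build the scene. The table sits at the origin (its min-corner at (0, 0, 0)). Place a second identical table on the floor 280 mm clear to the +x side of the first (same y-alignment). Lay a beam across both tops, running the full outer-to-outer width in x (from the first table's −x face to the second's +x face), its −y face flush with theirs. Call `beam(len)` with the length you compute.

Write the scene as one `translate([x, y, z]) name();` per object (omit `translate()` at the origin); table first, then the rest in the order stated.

table();
translate([1245, 0, 0]) table();
translate([0, 0, 724]) beam(2210);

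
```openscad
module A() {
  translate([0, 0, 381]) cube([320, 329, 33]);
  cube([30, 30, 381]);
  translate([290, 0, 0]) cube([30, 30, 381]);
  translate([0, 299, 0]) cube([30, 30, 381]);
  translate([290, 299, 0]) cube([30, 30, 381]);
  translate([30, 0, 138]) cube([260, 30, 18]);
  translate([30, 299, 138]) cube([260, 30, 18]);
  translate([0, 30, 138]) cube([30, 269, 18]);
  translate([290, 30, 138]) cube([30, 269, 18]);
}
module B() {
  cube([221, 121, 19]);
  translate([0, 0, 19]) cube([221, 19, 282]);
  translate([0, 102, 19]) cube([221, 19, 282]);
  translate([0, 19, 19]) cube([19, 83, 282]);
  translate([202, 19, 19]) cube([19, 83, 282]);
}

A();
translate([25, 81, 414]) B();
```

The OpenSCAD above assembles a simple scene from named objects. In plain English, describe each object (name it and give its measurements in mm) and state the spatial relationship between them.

A is a simple wooden stool: a rectangular seat 320 mm (x) by 329 mm (y), 33 mm thick, top face at z = 414 mm, on four square legs, each 30×30 mm in cross-section. The legs rest on z = 0, each flush with a corner of the seat. Four stretchers, 30 mm wide and 18 mm tall, connect adjacent legs with their undersides at z = 138 mm, each running between the inner faces of the legs it joins and aligned with the legs' outer faces on the other axis.

B is an open storage box with external size 221×121×301 mm and wall thickness 19 mm (the base is also 19 mm thick). The base covers the whole footprint; the four walls stand on the base, with the y-facing walls full-width and the x-facing walls fitting between their inner faces.

The open box is on top of the stool.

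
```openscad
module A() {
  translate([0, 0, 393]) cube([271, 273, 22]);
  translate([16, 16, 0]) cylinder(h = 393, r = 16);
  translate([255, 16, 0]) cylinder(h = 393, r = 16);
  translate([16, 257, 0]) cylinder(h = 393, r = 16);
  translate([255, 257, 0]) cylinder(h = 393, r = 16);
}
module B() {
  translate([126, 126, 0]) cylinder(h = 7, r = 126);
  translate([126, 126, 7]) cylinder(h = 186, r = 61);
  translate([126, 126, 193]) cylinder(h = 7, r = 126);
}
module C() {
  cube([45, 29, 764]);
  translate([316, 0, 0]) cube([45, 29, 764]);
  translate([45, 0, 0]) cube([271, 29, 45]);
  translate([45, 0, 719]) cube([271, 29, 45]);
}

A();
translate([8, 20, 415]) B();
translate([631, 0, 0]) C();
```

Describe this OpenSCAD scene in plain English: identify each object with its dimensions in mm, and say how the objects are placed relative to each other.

A is a four-legged stool. The seat is 271×273 mm, 22 mm thick, top at z = 415 mm. It stands on four round legs, each 32 mm in diameter, from z = 0 to the seat underside, each leg's axis is inset half a diameter from the nearest pair of seat edges (so the leg's bounding box is flush with the corner).

B is a spool: two coaxial disc flanges of radius 126 mm and thickness 7 mm, joined by a core cylinder of radius 61 mm and height 186 mm. The lower flange rests on z = 0 and the three cylinders share a vertical axis.

C is a picture frame with a 271×674 mm rectangular opening (x by z) and a uniform 45 mm border on every side. Frame depth is 29 mm along y. It is built from two vertical stiles running the full outside height and two horizontal rails spanning the gap between the stiles.

The spool is on top of the stool. The picture frame is on the floor beside the stool on its +x side.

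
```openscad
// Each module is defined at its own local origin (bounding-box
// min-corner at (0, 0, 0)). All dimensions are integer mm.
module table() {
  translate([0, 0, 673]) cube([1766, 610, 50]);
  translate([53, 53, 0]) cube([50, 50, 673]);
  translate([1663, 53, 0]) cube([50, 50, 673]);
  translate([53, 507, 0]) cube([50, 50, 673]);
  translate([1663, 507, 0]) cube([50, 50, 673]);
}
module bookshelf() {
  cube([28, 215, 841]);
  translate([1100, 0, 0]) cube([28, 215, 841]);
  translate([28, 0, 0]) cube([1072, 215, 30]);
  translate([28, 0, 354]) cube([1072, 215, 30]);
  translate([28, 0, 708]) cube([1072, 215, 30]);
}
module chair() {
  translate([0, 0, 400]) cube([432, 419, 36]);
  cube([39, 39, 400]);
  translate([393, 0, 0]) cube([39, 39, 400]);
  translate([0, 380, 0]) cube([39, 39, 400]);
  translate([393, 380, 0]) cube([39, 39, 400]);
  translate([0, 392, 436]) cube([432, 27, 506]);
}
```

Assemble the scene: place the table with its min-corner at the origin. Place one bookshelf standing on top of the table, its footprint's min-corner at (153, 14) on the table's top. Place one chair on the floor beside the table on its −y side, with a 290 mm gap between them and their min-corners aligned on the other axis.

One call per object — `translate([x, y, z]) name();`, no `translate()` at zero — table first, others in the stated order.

table();
translate([153, 14, 723]) bookshelf();
translate([0, -709, 0]) chair();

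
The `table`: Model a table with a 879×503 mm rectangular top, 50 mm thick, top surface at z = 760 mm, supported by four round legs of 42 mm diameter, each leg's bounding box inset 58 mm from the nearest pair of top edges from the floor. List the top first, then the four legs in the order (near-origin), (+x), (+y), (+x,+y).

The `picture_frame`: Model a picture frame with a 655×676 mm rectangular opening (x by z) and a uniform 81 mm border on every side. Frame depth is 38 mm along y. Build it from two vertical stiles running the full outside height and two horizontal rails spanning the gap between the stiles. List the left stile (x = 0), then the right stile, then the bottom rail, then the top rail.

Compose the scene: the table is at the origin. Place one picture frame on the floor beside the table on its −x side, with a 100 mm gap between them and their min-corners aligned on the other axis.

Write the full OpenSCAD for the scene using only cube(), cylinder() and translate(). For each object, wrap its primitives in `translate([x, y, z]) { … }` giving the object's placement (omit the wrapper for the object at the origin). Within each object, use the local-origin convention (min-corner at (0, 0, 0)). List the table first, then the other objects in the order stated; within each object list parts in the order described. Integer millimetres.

translate([0, 0, 710]) cube([879, 503, 50]);
translate([79, 79, 0]) cylinder(h = 710, r = 21);
translate([800, 79, 0]) cylinder(h = 710, r = 21);
translate([79, 424, 0]) cylinder(h = 710, r = 21);
translate([800, 424, 0]) cylinder(h = 710, r = 21);
translate([-917, 0, 0]) {
  cube([81, 38, 838]);
  translate([736, 0, 0]) cube([81, 38, 838]);
  translate([81, 0, 0]) cube([655, 38, 81]);
  translate([81, 0, 757]) cube([655, 38, 81]);
}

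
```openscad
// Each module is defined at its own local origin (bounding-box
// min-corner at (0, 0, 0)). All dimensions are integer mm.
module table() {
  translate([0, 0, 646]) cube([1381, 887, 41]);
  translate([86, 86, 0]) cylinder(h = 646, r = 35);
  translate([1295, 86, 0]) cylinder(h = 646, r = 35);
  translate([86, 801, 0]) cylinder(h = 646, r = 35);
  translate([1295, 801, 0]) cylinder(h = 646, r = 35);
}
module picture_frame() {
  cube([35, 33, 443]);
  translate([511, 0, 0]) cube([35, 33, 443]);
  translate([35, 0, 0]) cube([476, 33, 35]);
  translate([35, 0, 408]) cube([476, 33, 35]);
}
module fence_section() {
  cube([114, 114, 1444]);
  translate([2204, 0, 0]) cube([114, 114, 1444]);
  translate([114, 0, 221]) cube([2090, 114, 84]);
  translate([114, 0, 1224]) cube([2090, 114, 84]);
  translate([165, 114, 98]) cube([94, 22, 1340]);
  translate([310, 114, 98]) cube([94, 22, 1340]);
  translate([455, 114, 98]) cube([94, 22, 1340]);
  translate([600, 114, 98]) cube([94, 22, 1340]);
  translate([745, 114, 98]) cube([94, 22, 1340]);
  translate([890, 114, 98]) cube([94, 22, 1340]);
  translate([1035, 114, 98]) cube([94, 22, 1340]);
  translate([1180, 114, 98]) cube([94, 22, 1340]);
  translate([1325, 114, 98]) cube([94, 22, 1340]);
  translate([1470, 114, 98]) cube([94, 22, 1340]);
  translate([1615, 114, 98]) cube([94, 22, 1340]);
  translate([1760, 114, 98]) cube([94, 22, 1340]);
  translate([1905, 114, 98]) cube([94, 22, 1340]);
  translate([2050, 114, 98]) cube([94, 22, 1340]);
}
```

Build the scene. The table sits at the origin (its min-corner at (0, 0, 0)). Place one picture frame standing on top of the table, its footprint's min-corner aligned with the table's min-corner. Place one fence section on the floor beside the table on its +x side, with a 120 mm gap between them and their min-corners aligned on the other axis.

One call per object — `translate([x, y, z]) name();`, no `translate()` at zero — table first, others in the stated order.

table();
translate([0, 0, 687]) picture_frame();
translate([1501, 0, 0]) fence_section();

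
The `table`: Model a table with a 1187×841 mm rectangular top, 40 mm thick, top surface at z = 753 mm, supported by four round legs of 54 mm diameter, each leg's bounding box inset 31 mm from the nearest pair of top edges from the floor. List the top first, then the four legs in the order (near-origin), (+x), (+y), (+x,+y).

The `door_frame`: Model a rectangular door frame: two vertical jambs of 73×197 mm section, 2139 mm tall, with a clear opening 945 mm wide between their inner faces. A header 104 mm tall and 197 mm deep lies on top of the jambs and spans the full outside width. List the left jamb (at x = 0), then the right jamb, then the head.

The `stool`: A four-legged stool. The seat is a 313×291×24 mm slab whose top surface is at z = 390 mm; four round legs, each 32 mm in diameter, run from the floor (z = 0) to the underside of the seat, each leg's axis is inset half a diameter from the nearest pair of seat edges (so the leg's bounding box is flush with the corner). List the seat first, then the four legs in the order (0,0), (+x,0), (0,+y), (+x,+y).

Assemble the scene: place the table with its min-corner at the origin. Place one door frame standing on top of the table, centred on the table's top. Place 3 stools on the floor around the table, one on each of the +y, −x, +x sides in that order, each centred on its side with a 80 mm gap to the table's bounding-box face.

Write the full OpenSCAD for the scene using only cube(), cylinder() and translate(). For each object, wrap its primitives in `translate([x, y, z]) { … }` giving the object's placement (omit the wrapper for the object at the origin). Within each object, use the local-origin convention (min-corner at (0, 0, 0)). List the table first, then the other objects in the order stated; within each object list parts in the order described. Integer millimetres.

translate([0, 0, 713]) cube([1187, 841, 40]);
translate([58, 58, 0]) cylinder(h = 713, r = 27);
translate([1129, 58, 0]) cylinder(h = 713, r = 27);
translate([58, 783, 0]) cylinder(h = 713, r = 27);
translate([1129, 783, 0]) cylinder(h = 713, r = 27);
translate([48, 322, 753]) {
  cube([73, 197, 2139]);
  translate([1018, 0, 0]) cube([73, 197, 2139]);
  translate([0, 0, 2139]) cube([1091, 197, 104]);
}
translate([437, 921, 0]) {
  translate([0, 0, 366]) cube([313, 291, 24]);
  translate([16, 16, 0]) cylinder(h = 366, r = 16);
  translate([297, 16, 0]) cylinder(h = 366, r = 16);
  translate([16, 275, 0]) cylinder(h = 366, r = 16);
  translate([297, 275, 0]) cylinder(h = 366, r = 16);
}
translate([-393, 275, 0]) {
  translate([0, 0, 366]) cube([313, 291, 24]);
  translate([16, 16, 0]) cylinder(h = 366, r = 16);
  translate([297, 16, 0]) cylinder(h = 366, r = 16);
  translate([16, 275, 0]) cylinder(h = 366, r = 16);
  translate([297, 275, 0]) cylinder(h = 366, r = 16);
}
translate([1267, 275, 0]) {
  translate([0, 0, 366]) cube([313, 291, 24]);
  translate([16, 16, 0]) cylinder(h = 366, r = 16);
  translate([297, 16, 0]) cylinder(h = 366, r = 16);
  translate([16, 275, 0]) cylinder(h = 366, r = 16);
  translate([297, 275, 0]) cylinder(h = 366, r = 16);
}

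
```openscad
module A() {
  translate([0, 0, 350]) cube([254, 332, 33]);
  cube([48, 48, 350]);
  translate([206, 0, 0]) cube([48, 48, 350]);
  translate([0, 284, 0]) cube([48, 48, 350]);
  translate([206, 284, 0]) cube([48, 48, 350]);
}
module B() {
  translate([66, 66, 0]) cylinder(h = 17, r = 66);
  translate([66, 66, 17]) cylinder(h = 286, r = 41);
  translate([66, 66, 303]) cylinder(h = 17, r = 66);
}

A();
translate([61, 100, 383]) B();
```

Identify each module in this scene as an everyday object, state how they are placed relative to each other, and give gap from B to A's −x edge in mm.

The spool's min-x is at 61; the stool's min-x is 0; gap = 61 mm.

A is a stool. B is a spool. The spool is on top of the stool, centred. The gap from the spool to the stool's −x edge is 61 mm.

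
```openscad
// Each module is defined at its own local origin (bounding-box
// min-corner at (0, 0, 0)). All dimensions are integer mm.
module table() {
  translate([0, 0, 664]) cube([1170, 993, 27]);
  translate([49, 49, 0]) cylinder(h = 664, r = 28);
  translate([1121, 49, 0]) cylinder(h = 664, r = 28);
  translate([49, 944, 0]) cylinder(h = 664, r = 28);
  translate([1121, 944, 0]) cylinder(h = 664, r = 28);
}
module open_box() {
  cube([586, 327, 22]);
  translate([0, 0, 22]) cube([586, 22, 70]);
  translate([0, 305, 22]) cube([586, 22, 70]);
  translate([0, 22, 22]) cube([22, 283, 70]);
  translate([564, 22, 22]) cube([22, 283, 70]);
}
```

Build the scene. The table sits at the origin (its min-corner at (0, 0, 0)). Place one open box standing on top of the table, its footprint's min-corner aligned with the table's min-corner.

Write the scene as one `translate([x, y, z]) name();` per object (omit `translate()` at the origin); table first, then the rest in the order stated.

table();
translate([0, 0, 691]) open_box();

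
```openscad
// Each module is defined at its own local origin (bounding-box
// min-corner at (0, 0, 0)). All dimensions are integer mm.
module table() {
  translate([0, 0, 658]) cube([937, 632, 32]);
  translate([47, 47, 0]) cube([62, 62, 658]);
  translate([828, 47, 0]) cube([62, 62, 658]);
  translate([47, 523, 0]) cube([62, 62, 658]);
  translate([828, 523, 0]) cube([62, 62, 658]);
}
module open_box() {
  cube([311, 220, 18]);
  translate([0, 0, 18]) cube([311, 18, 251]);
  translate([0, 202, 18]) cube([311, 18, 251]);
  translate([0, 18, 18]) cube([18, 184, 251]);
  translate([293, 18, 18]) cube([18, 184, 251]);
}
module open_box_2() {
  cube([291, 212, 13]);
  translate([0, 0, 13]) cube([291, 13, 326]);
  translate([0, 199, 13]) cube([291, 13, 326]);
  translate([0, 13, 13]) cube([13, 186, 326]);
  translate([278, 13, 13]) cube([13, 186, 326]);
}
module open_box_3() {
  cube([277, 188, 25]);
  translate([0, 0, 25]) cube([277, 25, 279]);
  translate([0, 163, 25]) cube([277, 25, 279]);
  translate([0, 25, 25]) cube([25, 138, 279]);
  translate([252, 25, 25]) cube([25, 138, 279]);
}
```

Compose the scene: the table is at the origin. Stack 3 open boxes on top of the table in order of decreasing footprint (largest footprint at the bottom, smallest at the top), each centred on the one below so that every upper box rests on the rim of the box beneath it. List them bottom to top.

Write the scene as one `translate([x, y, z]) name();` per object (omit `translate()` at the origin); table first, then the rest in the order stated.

table();
translate([313, 206, 690]) open_box();
translate([323, 210, 959]) open_box_2();
translate([330, 222, 1298]) open_box_3();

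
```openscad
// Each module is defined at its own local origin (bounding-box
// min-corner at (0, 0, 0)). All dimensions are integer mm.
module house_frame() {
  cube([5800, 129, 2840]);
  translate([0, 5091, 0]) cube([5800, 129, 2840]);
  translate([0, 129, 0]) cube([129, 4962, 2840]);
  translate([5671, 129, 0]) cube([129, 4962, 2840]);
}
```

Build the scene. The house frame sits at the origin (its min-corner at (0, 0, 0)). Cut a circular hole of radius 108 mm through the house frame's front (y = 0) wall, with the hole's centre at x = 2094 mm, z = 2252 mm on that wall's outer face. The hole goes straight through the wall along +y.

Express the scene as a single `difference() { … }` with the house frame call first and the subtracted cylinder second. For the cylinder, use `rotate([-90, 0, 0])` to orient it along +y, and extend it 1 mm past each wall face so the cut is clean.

difference() {
  house_frame();
  translate([2094, -1, 2252]) rotate([-90, 0, 0]) cylinder(h = 131, r = 108);
}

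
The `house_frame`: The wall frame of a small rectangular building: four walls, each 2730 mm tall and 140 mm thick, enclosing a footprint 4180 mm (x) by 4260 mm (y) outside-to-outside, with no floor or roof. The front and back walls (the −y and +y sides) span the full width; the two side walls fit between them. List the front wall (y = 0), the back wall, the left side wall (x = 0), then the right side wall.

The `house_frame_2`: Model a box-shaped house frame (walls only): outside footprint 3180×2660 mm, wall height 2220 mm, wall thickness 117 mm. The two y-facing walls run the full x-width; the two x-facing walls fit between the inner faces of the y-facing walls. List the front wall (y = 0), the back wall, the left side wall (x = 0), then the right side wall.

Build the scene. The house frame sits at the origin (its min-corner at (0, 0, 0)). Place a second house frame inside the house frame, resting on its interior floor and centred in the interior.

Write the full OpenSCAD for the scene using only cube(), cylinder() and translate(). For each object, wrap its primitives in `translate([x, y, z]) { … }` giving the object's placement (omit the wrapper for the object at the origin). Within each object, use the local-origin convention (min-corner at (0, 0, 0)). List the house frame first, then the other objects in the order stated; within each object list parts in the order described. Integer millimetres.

cube([4180, 140, 2730]);
translate([0, 4120, 0]) cube([4180, 140, 2730]);
translate([0, 140, 0]) cube([140, 3980, 2730]);
translate([4040, 140, 0]) cube([140, 3980, 2730]);
translate([500, 800, 0]) {
  cube([3180, 117, 2220]);
  translate([0, 2543, 0]) cube([3180, 117, 2220]);
  translate([0, 117, 0]) cube([117, 2426, 2220]);
  translate([3063, 117, 0]) cube([117, 2426, 2220]);
}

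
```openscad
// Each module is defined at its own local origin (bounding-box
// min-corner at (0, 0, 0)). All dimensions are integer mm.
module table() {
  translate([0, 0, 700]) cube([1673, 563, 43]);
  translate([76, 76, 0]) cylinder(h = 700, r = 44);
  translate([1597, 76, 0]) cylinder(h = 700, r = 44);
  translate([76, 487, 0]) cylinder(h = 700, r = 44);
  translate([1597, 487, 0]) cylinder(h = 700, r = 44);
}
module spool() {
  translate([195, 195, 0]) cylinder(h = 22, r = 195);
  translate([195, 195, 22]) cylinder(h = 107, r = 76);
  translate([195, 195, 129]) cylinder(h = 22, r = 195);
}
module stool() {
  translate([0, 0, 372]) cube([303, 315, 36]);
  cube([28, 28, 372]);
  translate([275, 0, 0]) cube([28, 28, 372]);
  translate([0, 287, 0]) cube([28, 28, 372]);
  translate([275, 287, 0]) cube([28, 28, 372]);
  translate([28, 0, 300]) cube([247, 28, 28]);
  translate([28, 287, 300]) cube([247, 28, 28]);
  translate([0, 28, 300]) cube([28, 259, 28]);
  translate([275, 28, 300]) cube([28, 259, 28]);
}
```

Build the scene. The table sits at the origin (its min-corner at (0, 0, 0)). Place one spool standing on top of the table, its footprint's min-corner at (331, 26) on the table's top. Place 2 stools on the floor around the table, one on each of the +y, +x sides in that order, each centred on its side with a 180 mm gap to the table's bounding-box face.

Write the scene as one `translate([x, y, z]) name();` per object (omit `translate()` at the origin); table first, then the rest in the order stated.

table();
translate([331, 26, 743]) spool();
translate([685, 743, 0]) stool();
translate([1853, 124, 0]) stool();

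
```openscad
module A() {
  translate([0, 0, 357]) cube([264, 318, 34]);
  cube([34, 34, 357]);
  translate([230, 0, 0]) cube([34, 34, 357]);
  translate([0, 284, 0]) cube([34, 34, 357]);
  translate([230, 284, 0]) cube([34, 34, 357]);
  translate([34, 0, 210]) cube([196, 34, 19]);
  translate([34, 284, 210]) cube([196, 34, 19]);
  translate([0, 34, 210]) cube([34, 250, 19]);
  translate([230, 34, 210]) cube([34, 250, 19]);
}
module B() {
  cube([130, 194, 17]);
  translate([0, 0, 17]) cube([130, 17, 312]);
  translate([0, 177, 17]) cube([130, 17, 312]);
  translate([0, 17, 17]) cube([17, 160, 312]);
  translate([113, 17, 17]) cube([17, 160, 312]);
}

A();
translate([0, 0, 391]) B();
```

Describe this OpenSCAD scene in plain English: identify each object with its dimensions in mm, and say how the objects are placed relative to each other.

A is a simple wooden stool: a rectangular seat 264 mm (x) by 318 mm (y), 34 mm thick, top face at z = 391 mm, on four square legs, each 34×34 mm in cross-section. The legs rest on z = 0, each flush with a corner of the seat. Four stretchers, 34 mm wide and 19 mm tall, connect adjacent legs with their undersides at z = 210 mm, each running between the inner faces of the legs it joins and aligned with the legs' outer faces on the other axis.

B is an open storage box with external size 130×194×329 mm and wall thickness 17 mm (the base is also 17 mm thick). The base covers the whole footprint; the four walls stand on the base, with the y-facing walls full-width and the x-facing walls fitting between their inner faces.

The open box is on top of the stool.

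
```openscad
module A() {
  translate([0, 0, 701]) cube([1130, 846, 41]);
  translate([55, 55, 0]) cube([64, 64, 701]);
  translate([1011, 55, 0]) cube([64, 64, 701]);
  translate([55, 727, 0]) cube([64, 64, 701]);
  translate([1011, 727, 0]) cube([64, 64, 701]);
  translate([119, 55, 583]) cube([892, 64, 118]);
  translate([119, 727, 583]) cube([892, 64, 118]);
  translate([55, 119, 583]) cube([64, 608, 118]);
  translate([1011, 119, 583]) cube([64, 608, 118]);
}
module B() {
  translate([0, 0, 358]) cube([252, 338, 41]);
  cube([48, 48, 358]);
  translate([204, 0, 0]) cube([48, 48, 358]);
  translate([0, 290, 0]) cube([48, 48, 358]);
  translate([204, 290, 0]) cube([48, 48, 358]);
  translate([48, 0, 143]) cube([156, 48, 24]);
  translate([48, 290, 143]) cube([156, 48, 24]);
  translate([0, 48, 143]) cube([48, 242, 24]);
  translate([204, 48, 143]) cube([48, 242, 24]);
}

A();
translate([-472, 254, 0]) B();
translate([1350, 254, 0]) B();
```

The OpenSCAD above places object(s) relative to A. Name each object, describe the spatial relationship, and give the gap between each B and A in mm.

A is a table. B is a stool. Two stools sit around the table at the −x, +x sides. The gap between each stool and the table is 220 mm.

Each stool's nearest face is 220 mm from the table's bounding box.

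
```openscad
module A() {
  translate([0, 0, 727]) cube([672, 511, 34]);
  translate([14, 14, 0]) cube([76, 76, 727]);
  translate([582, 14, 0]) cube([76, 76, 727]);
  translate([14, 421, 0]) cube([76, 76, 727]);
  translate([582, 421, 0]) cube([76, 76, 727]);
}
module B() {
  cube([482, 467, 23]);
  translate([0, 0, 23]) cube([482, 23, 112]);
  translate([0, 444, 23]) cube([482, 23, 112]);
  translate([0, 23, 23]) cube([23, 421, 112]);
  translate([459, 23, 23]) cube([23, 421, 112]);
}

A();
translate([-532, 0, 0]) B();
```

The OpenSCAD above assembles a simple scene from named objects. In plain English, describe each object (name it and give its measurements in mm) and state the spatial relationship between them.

A is a table: top 672 mm (x) × 511 mm (y), 34 mm thick, upper face at z = 761 mm, on four 76×76 mm square legs, each inset 14 mm from the nearest pair of top edges, running from z = 0 to the bottom of the top.

B is an open storage box with external size 482×467×135 mm and wall thickness 23 mm (the base is also 23 mm thick). The base covers the whole footprint; the four walls stand on the base, with the y-facing walls full-width and the x-facing walls fitting between their inner faces.

The open box is on the floor beside the table on its −x side.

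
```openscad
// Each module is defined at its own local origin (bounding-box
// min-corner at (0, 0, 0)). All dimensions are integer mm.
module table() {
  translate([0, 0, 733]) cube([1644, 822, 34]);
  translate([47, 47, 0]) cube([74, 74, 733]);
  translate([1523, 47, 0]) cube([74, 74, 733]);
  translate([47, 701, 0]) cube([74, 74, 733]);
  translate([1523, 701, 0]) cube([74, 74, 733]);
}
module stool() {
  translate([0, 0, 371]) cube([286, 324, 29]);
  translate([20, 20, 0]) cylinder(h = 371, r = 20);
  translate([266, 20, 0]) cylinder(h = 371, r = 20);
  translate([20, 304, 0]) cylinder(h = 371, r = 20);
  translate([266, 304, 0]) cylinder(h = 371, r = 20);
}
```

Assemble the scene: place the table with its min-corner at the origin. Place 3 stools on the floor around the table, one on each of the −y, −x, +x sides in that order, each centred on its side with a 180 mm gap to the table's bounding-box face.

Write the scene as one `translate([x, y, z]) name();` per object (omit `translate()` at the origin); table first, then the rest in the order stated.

table();
translate([679, -504, 0]) stool();
translate([-466, 249, 0]) stool();
translate([1824, 249, 0]) stool();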